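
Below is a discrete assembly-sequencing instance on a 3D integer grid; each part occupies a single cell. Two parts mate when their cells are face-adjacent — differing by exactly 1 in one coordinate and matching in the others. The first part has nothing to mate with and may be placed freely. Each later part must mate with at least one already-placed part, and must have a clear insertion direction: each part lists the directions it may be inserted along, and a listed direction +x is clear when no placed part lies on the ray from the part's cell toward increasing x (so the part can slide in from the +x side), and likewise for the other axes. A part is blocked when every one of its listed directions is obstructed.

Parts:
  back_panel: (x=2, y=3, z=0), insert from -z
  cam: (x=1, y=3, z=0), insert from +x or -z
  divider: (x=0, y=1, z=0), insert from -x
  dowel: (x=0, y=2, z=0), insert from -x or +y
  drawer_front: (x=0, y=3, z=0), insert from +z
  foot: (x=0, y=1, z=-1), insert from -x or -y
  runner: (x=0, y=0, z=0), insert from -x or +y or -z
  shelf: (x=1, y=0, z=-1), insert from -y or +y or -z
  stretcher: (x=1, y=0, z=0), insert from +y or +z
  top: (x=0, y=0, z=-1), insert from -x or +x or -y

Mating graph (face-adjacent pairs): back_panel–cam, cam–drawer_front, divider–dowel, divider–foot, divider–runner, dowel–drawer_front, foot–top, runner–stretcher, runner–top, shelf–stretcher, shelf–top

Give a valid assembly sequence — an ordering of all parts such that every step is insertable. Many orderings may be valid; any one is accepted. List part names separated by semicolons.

1. runner@(0, 0, 0) [-x clear] — {runner}
2. top@(0, 0, -1) [-x clear] — {runner, top}
3. divider@(0, 1, 0) [-x clear] — {divider, runner, top}
4. foot@(0, 1, -1) [-x clear] — {divider, foot, runner, top}
5. stretcher@(1, 0, 0) [+y clear] — {divider, foot, runner, stretcher, top}
6. shelf@(1, 0, -1) [-y clear] — {divider, foot, runner, shelf, stretcher, top}
7. dowel@(0, 2, 0) [-x clear] — {divider, dowel, foot, runner, shelf, stretcher, top}
8. drawer_front@(0, 3, 0) [+z clear] — {divider, dowel, drawer_front, foot, runner, shelf, stretcher, top}
9. cam@(1, 3, 0) [+x clear] — {cam, divider, dowel, drawer_front, foot, runner, shelf, stretcher, top}
10. back_panel@(2, 3, 0) [-z clear] — {back_panel, cam, divider, dowel, drawer_front, foot, runner, shelf, stretcher, top}

runner; top; divider; foot; stretcher; shelf; dowel; drawer_front; cam; back_panel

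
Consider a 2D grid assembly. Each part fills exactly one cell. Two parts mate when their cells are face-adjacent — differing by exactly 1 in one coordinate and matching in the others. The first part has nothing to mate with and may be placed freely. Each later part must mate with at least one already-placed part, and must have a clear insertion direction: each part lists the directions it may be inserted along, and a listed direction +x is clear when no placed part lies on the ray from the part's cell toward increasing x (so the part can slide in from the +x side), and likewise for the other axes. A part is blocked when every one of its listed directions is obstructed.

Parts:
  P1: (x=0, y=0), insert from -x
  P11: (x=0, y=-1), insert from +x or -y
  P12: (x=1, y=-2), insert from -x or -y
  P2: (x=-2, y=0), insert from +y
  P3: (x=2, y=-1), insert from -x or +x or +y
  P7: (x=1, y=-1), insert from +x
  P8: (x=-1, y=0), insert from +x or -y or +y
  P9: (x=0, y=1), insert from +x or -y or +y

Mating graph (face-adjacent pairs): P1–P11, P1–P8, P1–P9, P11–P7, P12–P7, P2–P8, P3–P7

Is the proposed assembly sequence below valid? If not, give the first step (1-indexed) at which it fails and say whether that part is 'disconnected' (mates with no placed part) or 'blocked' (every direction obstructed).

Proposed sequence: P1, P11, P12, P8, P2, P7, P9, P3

1. P1@(0, 0) [-x clear] — {P1}
2. P11@(0, -1) [+x clear] — {P1, P11}
3. P12@(1, -2) — no placed neighbour ⇒ disconnected

Invalid at step 3 (disconnected)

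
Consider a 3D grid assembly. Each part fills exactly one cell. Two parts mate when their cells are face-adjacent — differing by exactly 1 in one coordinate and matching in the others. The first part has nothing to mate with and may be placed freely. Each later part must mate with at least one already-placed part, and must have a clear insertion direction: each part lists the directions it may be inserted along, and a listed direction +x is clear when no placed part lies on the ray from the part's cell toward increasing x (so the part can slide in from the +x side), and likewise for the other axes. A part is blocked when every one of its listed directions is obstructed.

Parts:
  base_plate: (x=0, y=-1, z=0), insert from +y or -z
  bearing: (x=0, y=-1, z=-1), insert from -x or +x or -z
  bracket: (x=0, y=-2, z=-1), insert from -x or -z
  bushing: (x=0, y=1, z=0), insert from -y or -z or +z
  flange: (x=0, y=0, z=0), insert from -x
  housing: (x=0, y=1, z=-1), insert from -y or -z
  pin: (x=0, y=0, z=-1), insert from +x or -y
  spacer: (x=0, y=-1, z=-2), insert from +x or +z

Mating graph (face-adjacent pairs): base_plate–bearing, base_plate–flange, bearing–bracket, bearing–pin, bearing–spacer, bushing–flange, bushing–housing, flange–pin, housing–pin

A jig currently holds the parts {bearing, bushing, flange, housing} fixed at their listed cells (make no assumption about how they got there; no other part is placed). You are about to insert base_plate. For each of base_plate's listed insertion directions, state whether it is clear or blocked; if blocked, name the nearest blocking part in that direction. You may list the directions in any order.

+y: nearest on ray is flange@(0, 0, 0) ⇒ blocked
-z: nearest on ray is bearing@(0, -1, -1) ⇒ blocked

+y: blocked by flange; -z: blocked by bearing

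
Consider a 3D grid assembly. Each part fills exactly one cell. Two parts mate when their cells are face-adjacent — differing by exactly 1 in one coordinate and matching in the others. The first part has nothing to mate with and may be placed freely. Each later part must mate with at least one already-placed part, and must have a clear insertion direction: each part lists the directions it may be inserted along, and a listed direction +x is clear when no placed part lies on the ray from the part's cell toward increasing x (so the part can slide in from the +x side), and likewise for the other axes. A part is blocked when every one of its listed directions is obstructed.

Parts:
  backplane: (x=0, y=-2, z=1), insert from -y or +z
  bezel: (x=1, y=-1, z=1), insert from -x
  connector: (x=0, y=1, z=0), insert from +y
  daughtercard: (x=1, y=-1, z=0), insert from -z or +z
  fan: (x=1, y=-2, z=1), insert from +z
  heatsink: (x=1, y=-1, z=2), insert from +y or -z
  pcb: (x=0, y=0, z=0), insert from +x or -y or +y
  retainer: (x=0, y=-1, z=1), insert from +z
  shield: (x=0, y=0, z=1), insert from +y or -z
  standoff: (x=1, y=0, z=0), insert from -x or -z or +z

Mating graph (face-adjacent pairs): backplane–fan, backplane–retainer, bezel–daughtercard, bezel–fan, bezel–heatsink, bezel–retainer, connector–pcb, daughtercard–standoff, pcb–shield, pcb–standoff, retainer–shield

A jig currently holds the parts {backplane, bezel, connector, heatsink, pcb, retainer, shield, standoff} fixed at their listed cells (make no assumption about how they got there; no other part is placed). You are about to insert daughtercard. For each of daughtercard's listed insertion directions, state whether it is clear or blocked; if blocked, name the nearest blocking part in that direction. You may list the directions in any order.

-z: ray from daughtercard(1, -1, 0) has no placed part ⇒ clear
+z: nearest on ray is bezel@(1, -1, 1) ⇒ blocked

+z: blocked by bezel; -z: clear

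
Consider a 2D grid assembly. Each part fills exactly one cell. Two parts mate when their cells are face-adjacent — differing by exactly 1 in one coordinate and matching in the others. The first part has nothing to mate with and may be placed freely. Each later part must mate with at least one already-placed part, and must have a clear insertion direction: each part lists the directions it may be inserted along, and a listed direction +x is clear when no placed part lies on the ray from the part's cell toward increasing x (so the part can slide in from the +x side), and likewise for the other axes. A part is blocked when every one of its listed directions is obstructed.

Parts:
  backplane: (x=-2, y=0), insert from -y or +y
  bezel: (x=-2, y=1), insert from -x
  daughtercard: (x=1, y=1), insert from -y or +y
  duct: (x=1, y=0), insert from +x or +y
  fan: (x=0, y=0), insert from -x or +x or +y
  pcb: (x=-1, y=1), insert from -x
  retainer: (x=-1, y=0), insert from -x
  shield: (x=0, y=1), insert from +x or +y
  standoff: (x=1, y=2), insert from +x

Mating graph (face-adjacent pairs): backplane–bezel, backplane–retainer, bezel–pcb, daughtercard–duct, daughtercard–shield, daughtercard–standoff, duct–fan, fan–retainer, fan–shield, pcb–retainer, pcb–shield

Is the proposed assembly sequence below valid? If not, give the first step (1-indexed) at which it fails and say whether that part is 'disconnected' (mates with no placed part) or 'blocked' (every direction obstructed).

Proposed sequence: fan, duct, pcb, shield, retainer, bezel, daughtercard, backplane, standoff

1. fan@(0, 0) [-x clear] — {fan}
2. duct@(1, 0) [+x clear] — {duct, fan}
3. pcb@(-1, 1) — no placed neighbour ⇒ disconnected

Invalid at step 3 (disconnected)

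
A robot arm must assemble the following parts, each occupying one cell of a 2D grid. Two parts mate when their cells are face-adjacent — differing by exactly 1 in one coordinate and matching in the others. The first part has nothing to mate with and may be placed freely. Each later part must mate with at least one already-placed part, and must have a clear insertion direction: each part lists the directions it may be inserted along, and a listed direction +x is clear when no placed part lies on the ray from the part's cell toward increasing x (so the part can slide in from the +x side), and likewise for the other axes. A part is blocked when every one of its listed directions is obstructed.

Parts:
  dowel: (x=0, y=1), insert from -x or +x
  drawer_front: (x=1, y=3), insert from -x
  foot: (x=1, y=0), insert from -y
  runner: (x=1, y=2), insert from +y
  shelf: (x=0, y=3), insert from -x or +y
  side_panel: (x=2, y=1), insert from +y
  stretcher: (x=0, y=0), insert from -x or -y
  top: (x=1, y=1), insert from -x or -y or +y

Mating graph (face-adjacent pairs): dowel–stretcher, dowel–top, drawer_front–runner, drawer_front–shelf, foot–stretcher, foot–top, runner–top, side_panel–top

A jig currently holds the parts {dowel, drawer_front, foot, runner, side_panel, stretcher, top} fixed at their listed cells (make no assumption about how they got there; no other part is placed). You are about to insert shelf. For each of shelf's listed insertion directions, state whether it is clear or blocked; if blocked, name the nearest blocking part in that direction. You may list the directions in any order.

+y: clear; -x: clear

-x: ray from shelf(0, 3) has no placed part ⇒ clear
+y: ray from shelf(0, 3) has no placed part ⇒ clear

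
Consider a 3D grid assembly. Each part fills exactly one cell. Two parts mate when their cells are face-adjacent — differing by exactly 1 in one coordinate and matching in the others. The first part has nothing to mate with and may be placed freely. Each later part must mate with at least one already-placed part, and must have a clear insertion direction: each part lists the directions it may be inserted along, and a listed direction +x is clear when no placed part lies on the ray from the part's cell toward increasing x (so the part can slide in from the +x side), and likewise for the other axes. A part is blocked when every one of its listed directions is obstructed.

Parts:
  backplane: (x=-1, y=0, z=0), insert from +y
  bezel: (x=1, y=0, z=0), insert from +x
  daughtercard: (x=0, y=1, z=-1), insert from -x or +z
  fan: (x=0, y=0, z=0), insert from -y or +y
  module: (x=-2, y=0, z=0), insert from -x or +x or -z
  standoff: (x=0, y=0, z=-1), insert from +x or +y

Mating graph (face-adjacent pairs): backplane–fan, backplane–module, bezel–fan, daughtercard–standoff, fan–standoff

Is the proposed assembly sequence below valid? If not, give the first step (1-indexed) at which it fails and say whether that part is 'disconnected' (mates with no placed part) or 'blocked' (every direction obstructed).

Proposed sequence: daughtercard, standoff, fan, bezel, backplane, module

Valid

1. daughtercard@(0, 1, -1) [-x clear] — {daughtercard}
2. standoff@(0, 0, -1) [+x clear] — {daughtercard, standoff}
3. fan@(0, 0, 0) [-y clear] — {daughtercard, fan, standoff}
4. bezel@(1, 0, 0) [+x clear] — {bezel, daughtercard, fan, standoff}
5. backplane@(-1, 0, 0) [+y clear] — {backplane, bezel, daughtercard, fan, standoff}
6. module@(-2, 0, 0) [-x clear] — {backplane, bezel, daughtercard, fan, module, standoff}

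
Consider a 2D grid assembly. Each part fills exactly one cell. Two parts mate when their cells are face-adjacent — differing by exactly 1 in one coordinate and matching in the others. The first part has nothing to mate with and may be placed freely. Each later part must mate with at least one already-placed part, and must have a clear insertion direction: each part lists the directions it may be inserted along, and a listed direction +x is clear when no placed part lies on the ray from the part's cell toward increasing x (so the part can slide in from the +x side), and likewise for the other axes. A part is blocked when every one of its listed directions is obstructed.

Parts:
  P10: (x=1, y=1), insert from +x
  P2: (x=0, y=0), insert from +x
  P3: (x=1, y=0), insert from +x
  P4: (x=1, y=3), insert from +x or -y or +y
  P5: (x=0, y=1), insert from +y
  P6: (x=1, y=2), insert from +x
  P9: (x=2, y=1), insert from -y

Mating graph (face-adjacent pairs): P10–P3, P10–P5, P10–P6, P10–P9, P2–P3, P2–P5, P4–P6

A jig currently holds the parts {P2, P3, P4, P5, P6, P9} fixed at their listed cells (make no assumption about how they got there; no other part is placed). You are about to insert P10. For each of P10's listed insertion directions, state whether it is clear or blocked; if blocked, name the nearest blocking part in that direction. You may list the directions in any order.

+x: nearest on ray is P9@(2, 1) ⇒ blocked

+x: blocked by P9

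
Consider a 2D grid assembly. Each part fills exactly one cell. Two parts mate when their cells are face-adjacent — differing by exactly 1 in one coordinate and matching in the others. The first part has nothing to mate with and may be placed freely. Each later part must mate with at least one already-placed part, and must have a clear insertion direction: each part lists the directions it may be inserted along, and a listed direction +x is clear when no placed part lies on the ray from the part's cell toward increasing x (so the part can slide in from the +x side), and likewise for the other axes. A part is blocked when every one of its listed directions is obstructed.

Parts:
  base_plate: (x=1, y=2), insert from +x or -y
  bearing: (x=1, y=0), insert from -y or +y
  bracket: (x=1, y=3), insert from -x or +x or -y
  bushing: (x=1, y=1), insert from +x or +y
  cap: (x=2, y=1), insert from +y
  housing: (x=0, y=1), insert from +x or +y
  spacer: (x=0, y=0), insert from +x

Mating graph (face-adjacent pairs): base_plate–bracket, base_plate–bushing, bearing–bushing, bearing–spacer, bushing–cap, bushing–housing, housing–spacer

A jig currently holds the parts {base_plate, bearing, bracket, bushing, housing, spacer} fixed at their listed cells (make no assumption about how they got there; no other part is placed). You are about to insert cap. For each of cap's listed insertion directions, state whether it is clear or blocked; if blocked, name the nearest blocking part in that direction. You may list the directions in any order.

+y: clear

+y: ray from cap(2, 1) has no placed part ⇒ clear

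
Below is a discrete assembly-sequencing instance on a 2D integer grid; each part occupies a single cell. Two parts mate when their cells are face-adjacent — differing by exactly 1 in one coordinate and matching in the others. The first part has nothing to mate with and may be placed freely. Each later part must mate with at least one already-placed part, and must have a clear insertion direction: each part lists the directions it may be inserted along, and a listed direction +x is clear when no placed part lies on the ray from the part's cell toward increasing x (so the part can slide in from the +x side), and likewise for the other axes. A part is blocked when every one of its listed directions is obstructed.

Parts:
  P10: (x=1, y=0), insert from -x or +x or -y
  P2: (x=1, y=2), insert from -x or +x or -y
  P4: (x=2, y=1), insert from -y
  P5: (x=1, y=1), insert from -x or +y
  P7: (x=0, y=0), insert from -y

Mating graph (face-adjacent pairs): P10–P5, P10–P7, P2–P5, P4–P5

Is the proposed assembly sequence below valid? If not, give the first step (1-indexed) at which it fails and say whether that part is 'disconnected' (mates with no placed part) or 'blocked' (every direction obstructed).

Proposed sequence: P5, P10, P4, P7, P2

Valid

1. P5@(1, 1) [-x clear] — {P5}
2. P10@(1, 0) [-x clear] — {P10, P5}
3. P4@(2, 1) [-y clear] — {P10, P4, P5}
4. P7@(0, 0) [-y clear] — {P10, P4, P5, P7}
5. P2@(1, 2) [-x clear] — {P10, P2, P4, P5, P7}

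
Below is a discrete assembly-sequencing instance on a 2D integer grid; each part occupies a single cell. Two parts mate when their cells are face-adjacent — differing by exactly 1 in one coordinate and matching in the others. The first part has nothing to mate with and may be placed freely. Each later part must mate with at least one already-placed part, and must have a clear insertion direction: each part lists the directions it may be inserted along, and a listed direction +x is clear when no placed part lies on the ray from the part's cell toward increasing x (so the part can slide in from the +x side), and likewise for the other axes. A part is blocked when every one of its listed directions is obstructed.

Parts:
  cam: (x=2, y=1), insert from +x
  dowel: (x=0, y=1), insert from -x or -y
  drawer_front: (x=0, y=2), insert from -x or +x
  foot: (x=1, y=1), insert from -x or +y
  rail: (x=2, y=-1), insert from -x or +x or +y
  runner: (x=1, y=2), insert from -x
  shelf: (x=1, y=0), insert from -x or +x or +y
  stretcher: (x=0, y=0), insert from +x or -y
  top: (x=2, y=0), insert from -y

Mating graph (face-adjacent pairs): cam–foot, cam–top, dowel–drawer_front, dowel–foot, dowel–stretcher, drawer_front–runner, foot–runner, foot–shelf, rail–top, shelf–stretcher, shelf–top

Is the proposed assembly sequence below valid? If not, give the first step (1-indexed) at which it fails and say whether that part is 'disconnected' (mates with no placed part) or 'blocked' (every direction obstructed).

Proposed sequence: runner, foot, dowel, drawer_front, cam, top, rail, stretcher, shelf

1. runner@(1, 2) [-x clear] — {runner}
2. foot@(1, 1) [-x clear] — {foot, runner}
3. dowel@(0, 1) [-x clear] — {dowel, foot, runner}
4. drawer_front@(0, 2) [-x clear] — {dowel, drawer_front, foot, runner}
5. cam@(2, 1) [+x clear] — {cam, dowel, drawer_front, foot, runner}
6. top@(2, 0) [-y clear] — {cam, dowel, drawer_front, foot, runner, top}
7. rail@(2, -1) [-x clear] — {cam, dowel, drawer_front, foot, rail, runner, top}
8. stretcher@(0, 0) [-y clear] — {cam, dowel, drawer_front, foot, rail, runner, stretcher, top}
9. shelf@(1, 0) — -x/+x/+y all obstructed ⇒ blocked

Invalid at step 9 (blocked)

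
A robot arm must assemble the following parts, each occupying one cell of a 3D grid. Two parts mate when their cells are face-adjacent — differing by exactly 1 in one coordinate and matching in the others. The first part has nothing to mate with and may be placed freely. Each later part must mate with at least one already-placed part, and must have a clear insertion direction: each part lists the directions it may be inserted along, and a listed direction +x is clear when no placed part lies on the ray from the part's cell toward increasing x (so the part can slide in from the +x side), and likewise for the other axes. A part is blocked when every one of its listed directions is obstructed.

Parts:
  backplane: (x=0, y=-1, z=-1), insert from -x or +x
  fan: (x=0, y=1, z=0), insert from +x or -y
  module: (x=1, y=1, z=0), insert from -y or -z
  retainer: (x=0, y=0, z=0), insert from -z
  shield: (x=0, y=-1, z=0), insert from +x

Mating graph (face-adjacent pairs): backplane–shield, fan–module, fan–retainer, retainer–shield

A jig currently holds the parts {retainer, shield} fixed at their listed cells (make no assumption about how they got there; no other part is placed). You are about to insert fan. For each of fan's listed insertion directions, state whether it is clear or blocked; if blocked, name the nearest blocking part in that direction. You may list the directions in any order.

+x: ray from fan(0, 1, 0) has no placed part ⇒ clear
-y: nearest on ray is retainer@(0, 0, 0) ⇒ blocked

+x: clear; -y: blocked by retainer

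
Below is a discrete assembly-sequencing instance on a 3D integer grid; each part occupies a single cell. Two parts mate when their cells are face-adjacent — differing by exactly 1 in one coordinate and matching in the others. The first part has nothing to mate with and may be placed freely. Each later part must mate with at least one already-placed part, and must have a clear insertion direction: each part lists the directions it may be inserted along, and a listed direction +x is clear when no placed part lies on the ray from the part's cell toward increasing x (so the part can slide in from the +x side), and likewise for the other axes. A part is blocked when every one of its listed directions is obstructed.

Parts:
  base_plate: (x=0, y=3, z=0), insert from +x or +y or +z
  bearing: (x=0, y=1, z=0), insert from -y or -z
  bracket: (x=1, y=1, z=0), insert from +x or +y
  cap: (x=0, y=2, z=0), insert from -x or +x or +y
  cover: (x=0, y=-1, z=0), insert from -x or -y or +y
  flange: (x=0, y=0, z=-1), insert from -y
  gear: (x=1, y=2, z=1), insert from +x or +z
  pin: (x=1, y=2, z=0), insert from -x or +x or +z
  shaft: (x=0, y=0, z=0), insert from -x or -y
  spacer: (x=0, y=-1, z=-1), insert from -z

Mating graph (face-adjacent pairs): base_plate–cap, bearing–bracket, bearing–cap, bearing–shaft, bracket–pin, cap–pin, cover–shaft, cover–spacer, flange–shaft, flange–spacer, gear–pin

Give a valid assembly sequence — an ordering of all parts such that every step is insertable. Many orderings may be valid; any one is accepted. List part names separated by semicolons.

flange; shaft; bearing; bracket; cap; base_plate; pin; gear; spacer; cover

1. flange@(0, 0, -1) [-y clear] — {flange}
2. shaft@(0, 0, 0) [-x clear] — {flange, shaft}
3. bearing@(0, 1, 0) [-z clear] — {bearing, flange, shaft}
4. bracket@(1, 1, 0) [+x clear] — {bearing, bracket, flange, shaft}
5. cap@(0, 2, 0) [-x clear] — {bearing, bracket, cap, flange, shaft}
6. base_plate@(0, 3, 0) [+x clear] — {base_plate, bearing, bracket, cap, flange, shaft}
7. pin@(1, 2, 0) [+x clear] — {base_plate, bearing, bracket, cap, flange, pin, shaft}
8. gear@(1, 2, 1) [+x clear] — {base_plate, bearing, bracket, cap, flange, gear, pin, shaft}
9. spacer@(0, -1, -1) [-z clear] — {base_plate, bearing, bracket, cap, flange, gear, pin, shaft, spacer}
10. cover@(0, -1, 0) [-x clear] — {base_plate, bearing, bracket, cap, cover, flange, gear, pin, shaft, spacer}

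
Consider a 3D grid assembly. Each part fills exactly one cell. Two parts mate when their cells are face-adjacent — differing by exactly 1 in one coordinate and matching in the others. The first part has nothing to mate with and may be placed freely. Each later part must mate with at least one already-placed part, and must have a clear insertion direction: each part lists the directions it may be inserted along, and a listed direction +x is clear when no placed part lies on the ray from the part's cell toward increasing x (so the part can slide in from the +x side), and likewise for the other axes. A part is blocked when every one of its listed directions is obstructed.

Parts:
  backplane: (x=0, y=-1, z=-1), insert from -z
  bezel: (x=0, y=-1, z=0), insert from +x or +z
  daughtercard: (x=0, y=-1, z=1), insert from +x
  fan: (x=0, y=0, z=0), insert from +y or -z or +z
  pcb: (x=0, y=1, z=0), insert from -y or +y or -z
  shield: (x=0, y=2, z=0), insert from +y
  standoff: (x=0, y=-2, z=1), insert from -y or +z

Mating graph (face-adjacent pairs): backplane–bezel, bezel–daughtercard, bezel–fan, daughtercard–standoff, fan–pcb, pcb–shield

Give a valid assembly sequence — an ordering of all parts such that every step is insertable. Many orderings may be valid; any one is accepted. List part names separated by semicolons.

1. bezel@(0, -1, 0) [+x clear] — {bezel}
2. daughtercard@(0, -1, 1) [+x clear] — {bezel, daughtercard}
3. fan@(0, 0, 0) [+y clear] — {bezel, daughtercard, fan}
4. standoff@(0, -2, 1) [-y clear] — {bezel, daughtercard, fan, standoff}
5. backplane@(0, -1, -1) [-z clear] — {backplane, bezel, daughtercard, fan, standoff}
6. pcb@(0, 1, 0) [+y clear] — {backplane, bezel, daughtercard, fan, pcb, standoff}
7. shield@(0, 2, 0) [+y clear] — {backplane, bezel, daughtercard, fan, pcb, shield, standoff}

bezel; daughtercard; fan; standoff; backplane; pcb; shield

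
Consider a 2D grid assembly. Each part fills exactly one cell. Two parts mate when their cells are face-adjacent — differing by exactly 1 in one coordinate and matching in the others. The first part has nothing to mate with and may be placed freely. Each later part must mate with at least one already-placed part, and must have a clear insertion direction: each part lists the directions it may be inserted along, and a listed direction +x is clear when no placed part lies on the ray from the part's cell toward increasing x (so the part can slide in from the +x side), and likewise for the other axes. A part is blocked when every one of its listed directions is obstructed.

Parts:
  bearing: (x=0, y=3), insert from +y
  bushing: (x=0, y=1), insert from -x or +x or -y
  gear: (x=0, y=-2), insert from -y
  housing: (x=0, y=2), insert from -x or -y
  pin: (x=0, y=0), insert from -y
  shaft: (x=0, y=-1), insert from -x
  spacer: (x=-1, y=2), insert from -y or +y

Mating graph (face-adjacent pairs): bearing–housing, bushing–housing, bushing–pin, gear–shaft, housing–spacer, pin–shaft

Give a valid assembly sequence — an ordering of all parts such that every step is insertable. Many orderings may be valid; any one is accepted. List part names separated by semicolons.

1. bushing@(0, 1) [-x clear] — {bushing}
2. pin@(0, 0) [-y clear] — {bushing, pin}
3. shaft@(0, -1) [-x clear] — {bushing, pin, shaft}
4. gear@(0, -2) [-y clear] — {bushing, gear, pin, shaft}
5. housing@(0, 2) [-x clear] — {bushing, gear, housing, pin, shaft}
6. spacer@(-1, 2) [-y clear] — {bushing, gear, housing, pin, shaft, spacer}
7. bearing@(0, 3) [+y clear] — {bearing, bushing, gear, housing, pin, shaft, spacer}

bushing; pin; shaft; gear; housing; spacer; bearing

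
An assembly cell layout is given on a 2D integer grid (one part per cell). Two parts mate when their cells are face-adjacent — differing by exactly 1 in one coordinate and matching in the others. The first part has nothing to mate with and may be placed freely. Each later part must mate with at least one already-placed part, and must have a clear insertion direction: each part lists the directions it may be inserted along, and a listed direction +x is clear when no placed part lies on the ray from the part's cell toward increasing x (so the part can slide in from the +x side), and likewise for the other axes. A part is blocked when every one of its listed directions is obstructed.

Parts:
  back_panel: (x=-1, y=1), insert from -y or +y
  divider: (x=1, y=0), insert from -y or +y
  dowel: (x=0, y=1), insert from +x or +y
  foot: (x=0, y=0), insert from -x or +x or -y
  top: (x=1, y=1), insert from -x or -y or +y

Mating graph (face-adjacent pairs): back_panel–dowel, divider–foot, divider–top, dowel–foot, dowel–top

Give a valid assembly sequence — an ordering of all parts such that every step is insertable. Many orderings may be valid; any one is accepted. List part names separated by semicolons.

dowel; back_panel; top; divider; foot

1. dowel@(0, 1) [+x clear] — {dowel}
2. back_panel@(-1, 1) [-y clear] — {back_panel, dowel}
3. top@(1, 1) [-y clear] — {back_panel, dowel, top}
4. divider@(1, 0) [-y clear] — {back_panel, divider, dowel, top}
5. foot@(0, 0) [-x clear] — {back_panel, divider, dowel, foot, top}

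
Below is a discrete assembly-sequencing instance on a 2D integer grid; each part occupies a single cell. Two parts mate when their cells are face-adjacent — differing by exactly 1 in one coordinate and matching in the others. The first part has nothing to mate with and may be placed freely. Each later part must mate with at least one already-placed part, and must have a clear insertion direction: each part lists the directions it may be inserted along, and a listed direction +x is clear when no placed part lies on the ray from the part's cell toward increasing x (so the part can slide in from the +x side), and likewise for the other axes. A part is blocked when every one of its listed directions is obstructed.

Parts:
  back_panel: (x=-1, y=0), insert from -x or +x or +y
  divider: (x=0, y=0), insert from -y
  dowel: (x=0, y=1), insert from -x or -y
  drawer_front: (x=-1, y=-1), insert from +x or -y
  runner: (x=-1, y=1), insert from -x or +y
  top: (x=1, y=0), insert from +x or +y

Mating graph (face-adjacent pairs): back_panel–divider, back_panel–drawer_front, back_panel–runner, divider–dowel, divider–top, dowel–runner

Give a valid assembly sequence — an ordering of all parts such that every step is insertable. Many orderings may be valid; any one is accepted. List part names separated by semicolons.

1. dowel@(0, 1) [-x clear] — {dowel}
2. runner@(-1, 1) [-x clear] — {dowel, runner}
3. back_panel@(-1, 0) [-x clear] — {back_panel, dowel, runner}
4. drawer_front@(-1, -1) [+x clear] — {back_panel, dowel, drawer_front, runner}
5. divider@(0, 0) [-y clear] — {back_panel, divider, dowel, drawer_front, runner}
6. top@(1, 0) [+x clear] — {back_panel, divider, dowel, drawer_front, runner, top}

dowel; runner; back_panel; drawer_front; divider; top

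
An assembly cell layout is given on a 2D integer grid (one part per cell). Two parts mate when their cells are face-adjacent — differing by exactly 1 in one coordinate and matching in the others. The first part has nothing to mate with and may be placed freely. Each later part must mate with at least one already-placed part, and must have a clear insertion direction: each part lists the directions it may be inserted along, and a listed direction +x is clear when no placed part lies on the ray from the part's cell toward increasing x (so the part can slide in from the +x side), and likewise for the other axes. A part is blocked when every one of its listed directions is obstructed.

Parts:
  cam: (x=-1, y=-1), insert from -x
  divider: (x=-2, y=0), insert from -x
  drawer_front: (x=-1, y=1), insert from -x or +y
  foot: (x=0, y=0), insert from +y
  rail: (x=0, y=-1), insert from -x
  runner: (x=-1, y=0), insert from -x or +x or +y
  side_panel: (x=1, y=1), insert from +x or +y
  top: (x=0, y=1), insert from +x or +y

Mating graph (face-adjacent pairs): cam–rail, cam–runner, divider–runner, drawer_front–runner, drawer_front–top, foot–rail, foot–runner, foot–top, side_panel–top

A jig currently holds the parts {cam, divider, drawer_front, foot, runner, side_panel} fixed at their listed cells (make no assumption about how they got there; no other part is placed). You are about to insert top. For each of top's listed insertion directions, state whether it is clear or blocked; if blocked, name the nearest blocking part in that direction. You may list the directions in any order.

+x: nearest on ray is side_panel@(1, 1) ⇒ blocked
+y: ray from top(0, 1) has no placed part ⇒ clear

+x: blocked by side_panel; +y: clear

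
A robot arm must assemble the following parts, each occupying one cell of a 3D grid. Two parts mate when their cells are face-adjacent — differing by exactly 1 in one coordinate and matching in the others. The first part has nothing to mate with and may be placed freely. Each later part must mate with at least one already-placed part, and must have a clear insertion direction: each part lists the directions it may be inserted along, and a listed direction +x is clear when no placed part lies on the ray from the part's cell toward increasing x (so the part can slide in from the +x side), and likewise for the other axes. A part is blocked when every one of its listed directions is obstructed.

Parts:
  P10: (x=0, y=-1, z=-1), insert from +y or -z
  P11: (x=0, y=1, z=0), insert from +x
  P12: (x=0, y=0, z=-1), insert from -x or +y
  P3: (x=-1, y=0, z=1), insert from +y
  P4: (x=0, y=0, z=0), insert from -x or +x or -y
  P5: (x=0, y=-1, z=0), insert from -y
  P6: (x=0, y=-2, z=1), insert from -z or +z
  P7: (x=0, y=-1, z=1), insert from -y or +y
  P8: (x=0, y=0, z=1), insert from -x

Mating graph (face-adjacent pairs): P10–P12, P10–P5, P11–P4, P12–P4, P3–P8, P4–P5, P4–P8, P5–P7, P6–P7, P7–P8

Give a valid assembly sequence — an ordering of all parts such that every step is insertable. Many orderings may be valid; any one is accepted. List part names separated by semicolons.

P7; P5; P10; P4; P8; P3; P11; P12; P6

1. P7@(0, -1, 1) [-y clear] — {P7}
2. P5@(0, -1, 0) [-y clear] — {P5, P7}
3. P10@(0, -1, -1) [+y clear] — {P10, P5, P7}
4. P4@(0, 0, 0) [-x clear] — {P10, P4, P5, P7}
5. P8@(0, 0, 1) [-x clear] — {P10, P4, P5, P7, P8}
6. P3@(-1, 0, 1) [+y clear] — {P10, P3, P4, P5, P7, P8}
7. P11@(0, 1, 0) [+x clear] — {P10, P11, P3, P4, P5, P7, P8}
8. P12@(0, 0, -1) [-x clear] — {P10, P11, P12, P3, P4, P5, P7, P8}
9. P6@(0, -2, 1) [-z clear] — {P10, P11, P12, P3, P4, P5, P6, P7, P8}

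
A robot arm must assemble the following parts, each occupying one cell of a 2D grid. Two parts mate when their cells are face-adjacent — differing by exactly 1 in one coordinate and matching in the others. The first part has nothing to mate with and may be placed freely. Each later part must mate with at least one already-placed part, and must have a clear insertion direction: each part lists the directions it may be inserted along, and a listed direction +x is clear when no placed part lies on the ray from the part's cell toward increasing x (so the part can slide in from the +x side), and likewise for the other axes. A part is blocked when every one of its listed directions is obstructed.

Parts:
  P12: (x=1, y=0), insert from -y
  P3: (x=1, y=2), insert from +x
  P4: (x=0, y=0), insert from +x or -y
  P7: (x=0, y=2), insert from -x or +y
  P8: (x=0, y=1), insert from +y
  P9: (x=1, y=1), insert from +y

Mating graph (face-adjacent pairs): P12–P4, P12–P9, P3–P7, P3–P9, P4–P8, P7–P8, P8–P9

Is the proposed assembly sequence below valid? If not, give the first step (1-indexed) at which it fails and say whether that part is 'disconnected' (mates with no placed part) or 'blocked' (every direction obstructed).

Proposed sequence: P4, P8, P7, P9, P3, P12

Valid

1. P4@(0, 0) [+x clear] — {P4}
2. P8@(0, 1) [+y clear] — {P4, P8}
3. P7@(0, 2) [-x clear] — {P4, P7, P8}
4. P9@(1, 1) [+y clear] — {P4, P7, P8, P9}
5. P3@(1, 2) [+x clear] — {P3, P4, P7, P8, P9}
6. P12@(1, 0) [-y clear] — {P12, P3, P4, P7, P8, P9}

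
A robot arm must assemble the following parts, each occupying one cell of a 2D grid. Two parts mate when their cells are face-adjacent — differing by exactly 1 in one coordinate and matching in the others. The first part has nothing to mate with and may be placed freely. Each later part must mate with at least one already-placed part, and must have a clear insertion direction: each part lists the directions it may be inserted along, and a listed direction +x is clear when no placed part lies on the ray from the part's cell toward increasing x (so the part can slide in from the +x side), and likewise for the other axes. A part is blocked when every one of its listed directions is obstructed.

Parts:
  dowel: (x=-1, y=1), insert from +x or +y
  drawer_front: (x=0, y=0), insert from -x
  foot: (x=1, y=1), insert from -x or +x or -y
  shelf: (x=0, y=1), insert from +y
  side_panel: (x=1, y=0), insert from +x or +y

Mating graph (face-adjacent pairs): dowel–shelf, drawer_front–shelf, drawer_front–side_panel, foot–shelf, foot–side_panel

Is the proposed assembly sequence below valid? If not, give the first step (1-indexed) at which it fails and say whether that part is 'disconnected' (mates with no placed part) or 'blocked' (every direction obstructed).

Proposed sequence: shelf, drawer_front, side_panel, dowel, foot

Valid

1. shelf@(0, 1) [+y clear] — {shelf}
2. drawer_front@(0, 0) [-x clear] — {drawer_front, shelf}
3. side_panel@(1, 0) [+x clear] — {drawer_front, shelf, side_panel}
4. dowel@(-1, 1) [+y clear] — {dowel, drawer_front, shelf, side_panel}
5. foot@(1, 1) [+x clear] — {dowel, drawer_front, foot, shelf, side_panel}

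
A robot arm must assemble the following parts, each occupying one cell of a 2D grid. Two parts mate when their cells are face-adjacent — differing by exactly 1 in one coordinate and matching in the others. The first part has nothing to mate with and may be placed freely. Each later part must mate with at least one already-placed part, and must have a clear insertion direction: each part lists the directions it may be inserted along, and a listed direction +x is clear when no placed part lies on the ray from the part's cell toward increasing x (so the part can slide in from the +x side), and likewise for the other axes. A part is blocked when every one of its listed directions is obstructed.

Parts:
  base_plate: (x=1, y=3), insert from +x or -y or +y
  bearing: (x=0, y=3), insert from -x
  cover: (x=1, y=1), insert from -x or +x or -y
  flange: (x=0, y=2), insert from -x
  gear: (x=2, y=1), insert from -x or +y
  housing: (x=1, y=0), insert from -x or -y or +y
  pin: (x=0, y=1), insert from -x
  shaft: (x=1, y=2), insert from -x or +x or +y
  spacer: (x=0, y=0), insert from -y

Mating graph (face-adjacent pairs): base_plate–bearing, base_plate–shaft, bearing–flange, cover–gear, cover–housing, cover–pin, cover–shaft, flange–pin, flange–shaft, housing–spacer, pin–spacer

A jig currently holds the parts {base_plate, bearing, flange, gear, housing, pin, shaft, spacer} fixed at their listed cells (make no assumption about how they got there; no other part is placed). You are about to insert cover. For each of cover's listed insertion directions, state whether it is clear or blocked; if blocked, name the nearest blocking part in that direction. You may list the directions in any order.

-x: nearest on ray is pin@(0, 1) ⇒ blocked
+x: nearest on ray is gear@(2, 1) ⇒ blocked
-y: nearest on ray is housing@(1, 0) ⇒ blocked

+x: blocked by gear; -x: blocked by pin; -y: blocked by housing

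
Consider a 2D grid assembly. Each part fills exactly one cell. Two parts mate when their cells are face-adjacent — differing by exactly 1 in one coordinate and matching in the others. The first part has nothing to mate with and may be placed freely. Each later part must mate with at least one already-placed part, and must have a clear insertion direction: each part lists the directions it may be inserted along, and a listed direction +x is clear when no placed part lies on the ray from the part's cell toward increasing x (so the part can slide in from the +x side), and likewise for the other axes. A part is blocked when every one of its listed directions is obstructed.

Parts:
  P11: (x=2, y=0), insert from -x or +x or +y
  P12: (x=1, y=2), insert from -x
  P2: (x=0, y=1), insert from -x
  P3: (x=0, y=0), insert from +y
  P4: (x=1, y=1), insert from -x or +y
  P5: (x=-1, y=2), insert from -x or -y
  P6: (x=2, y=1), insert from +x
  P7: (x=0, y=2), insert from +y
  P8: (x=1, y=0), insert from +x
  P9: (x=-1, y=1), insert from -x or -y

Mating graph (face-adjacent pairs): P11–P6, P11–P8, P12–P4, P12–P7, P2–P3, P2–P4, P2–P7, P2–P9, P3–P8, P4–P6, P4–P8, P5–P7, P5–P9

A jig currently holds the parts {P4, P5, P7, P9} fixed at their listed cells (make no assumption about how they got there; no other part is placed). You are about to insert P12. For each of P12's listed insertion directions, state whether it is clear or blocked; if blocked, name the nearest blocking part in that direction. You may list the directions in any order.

-x: nearest on ray is P7@(0, 2) ⇒ blocked

-x: blocked by P7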